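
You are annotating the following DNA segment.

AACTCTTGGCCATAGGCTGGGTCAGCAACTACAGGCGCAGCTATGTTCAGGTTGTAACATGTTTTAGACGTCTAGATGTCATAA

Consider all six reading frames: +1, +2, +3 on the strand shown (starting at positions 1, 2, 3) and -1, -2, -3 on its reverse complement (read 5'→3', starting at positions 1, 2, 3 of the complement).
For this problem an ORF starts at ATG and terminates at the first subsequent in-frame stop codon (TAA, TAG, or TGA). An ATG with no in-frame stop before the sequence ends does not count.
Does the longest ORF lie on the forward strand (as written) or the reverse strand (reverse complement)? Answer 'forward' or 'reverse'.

reverse

Reverse complement (5'→3'): TTATGACATCTAGACGTCTAAAACATGTTACAACCTGAACATAGCTGCGCCTGTAGTTGCTGACCCAGCCTATGGCCAAGAGTT
Frame +1: AAC TCT TGG CCA TAG GCT GGG TCA GCA ACT ACA GGC GCA GCT ATG TTC AGG TTG TAA CAT GTT TTA GAC GTC TAG ATG TCA TAA — ATG at 43, stop TAA at 55 → 15 nt; ATG at 76, stop TAA at 82 → 9 nt.
Frame +2: ACT CTT GGC CAT AGG CTG GGT CAG CAA CTA CAG GCG CAG CTA TGT TCA GGT TGT AAC ATG TTT TAG ACG TCT AGA TGT CAT — ATG at 59, stop TAG at 65 → 9 nt.
Frame +3: CTC TTG GCC ATA GGC TGG GTC AGC AAC TAC AGG CGC AGC TAT GTT CAG GTT GTA ACA TGT TTT AGA CGT CTA GAT GTC ATA — no ATG→stop ORF.
Frame -1: TTA TGA CAT CTA GAC GTC TAA AAC ATG TTA CAA CCT GAA CAT AGC TGC GCC TGT AGT TGC TGA CCC AGC CTA TGG CCA AGA GTT — ATG at 25, stop TGA at 61 → 39 nt.
Frame -2: TAT GAC ATC TAG ACG TCT AAA ACA TGT TAC AAC CTG AAC ATA GCT GCG CCT GTA GTT GCT GAC CCA GCC TAT GGC CAA GAG — no ATG→stop ORF.
Frame -3: ATG ACA TCT AGA CGT CTA AAA CAT GTT ACA ACC TGA ACA TAG CTG CGC CTG TAG TTG CTG ACC CAG CCT ATG GCC AAG AGT — ATG at 3, stop TGA at 36 → 36 nt.
Forward-strand max 15 nt; reverse-strand max 39 nt. The reverse strand has the longer ORF.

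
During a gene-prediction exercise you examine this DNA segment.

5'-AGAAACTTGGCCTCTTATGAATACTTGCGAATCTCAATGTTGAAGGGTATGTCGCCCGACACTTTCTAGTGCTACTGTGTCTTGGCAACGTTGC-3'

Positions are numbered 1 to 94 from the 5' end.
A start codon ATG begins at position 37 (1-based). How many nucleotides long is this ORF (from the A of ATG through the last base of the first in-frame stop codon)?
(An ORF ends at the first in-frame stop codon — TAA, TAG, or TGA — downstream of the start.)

Codons from position 37: ATG (37–39), TTG (40–42), AAG (43–45), GGT (46–48), ATG (49–51), TCG (52–54), CCC (55–57), GAC (58–60), ACT (61–63), TTC (64–66), TAG (67–69).
TAG is the first in-frame stop; ORF spans 37–69, 33 nucleotides.

33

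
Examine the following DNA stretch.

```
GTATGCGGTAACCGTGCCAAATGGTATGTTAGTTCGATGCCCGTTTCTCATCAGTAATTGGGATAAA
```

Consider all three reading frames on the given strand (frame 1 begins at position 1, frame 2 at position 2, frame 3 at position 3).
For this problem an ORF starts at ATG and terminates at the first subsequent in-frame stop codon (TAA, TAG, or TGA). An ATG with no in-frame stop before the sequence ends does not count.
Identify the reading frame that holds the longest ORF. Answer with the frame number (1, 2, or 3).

1

Frame 1: GTA TGC GGT AAC CGT GCC AAA TGG TAT GTT AGT TCG ATG CCC GTT TCT CAT CAG TAA TTG GGA TAA — ATG at 37, stop TAA at 55 → 21 nt.
Frame 2: TAT GCG GTA ACC GTG CCA AAT GGT ATG TTA GTT CGA TGC CCG TTT CTC ATC AGT AAT TGG GAT AAA — no ATG→stop ORF.
Frame 3: ATG CGG TAA CCG TGC CAA ATG GTA TGT TAG TTC GAT GCC CGT TTC TCA TCA GTA ATT GGG ATA — ATG at 3, stop TAA at 9 → 9 nt; ATG at 21, stop TAG at 30 → 12 nt.
Longest ORF is 21 nt in frame 1 (positions 37–57).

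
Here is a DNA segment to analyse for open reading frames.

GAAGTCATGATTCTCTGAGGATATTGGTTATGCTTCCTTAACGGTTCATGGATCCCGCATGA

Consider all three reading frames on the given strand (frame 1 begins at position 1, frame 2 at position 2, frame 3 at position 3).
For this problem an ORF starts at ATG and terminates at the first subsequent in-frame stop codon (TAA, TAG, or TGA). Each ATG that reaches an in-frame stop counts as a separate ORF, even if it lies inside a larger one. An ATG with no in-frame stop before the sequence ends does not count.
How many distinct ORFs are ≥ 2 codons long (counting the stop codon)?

Frame 1: GAA GTC ATG ATT CTC TGA GGA TAT TGG TTA TGC TTC CTT AAC GGT TCA TGG ATC CCG CAT — ATG at 7, stop TGA at 16 → 12 nt.
Frame 2: AAG TCA TGA TTC TCT GAG GAT ATT GGT TAT GCT TCC TTA ACG GTT CAT GGA TCC CGC ATG — no ATG→stop ORF.
Frame 3: AGT CAT GAT TCT CTG AGG ATA TTG GTT ATG CTT CCT TAA CGG TTC ATG GAT CCC GCA TGA — ATG at 30, stop TAA at 39 → 12 nt; ATG at 48, stop TGA at 60 → 15 nt.
ORFs ≥ 2 codons: frame 1 7–18 (4 codons), frame 3 30–41 (4 codons), frame 3 48–62 (5 codons). Count = 3.

3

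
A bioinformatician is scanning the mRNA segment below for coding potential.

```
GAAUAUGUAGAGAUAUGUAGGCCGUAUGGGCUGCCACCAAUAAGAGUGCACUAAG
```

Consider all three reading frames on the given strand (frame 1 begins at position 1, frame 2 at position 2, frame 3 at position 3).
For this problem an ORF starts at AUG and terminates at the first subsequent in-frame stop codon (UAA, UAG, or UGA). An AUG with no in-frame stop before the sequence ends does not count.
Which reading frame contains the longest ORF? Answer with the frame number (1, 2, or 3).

Frame 1: GAA UAU GUA GAG AUA UGU AGG CCG UAU GGG CUG CCA CCA AUA AGA GUG CAC UAA — no AUG→stop ORF.
Frame 2: AAU AUG UAG AGA UAU GUA GGC CGU AUG GGC UGC CAC CAA UAA GAG UGC ACU AAG — AUG at 5, stop UAG at 8 → 6 nt; AUG at 26, stop UAA at 41 → 18 nt.
Frame 3: AUA UGU AGA GAU AUG UAG GCC GUA UGG GCU GCC ACC AAU AAG AGU GCA CUA — AUG at 15, stop UAG at 18 → 6 nt.
Longest ORF is 18 nt in frame 2 (positions 26–43).

2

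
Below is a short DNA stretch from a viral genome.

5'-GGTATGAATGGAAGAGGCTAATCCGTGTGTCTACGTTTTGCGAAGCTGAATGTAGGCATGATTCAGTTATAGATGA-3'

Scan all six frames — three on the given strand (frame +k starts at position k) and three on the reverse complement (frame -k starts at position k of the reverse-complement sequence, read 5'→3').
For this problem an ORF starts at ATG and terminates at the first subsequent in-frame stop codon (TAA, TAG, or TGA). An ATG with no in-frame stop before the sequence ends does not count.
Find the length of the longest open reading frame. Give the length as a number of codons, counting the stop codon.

14

Reverse complement (5'→3'): TCATCTATAACTGAATCATGCCTACATTCAGCTTCGCAAAACGTAGACACACGGATTAGCCTCTTCCATTCATACC
Frame +1: GGT ATG AAT GGA AGA GGC TAA TCC GTG TGT CTA CGT TTT GCG AAG CTG AAT GTA GGC ATG ATT CAG TTA TAG ATG — ATG at 4, stop TAA at 19 → 18 nt; ATG at 58, stop TAG at 70 → 15 nt.
Frame +2: GTA TGA ATG GAA GAG GCT AAT CCG TGT GTC TAC GTT TTG CGA AGC TGA ATG TAG GCA TGA TTC AGT TAT AGA TGA — ATG at 8, stop TGA at 47 → 42 nt; ATG at 50, stop TAG at 53 → 6 nt.
Frame +3: TAT GAA TGG AAG AGG CTA ATC CGT GTG TCT ACG TTT TGC GAA GCT GAA TGT AGG CAT GAT TCA GTT ATA GAT — no ATG→stop ORF.
Frame -1: TCA TCT ATA ACT GAA TCA TGC CTA CAT TCA GCT TCG CAA AAC GTA GAC ACA CGG ATT AGC CTC TTC CAT TCA TAC — no ATG→stop ORF.
Frame -2: CAT CTA TAA CTG AAT CAT GCC TAC ATT CAG CTT CGC AAA ACG TAG ACA CAC GGA TTA GCC TCT TCC ATT CAT ACC — no ATG→stop ORF.
Frame -3: ATC TAT AAC TGA ATC ATG CCT ACA TTC AGC TTC GCA AAA CGT AGA CAC ACG GAT TAG CCT CTT CCA TTC ATA — ATG at 18, stop TAG at 57 → 42 nt.
Longest: frame +2, positions 8–49, 42 nt = 14 codons = 13 aa. → 14 codons.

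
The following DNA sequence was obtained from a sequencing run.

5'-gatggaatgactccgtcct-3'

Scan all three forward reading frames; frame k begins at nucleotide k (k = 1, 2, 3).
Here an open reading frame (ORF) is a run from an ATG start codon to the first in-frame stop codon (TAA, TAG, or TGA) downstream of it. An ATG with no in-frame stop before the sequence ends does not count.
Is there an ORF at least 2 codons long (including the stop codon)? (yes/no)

Frame 1: GAT GGA ATG ACT CCG TCC — no ATG→stop ORF.
Frame 2: ATG GAA TGA CTC CGT CCT — ATG at 2, stop TGA at 8 → 9 nt.
Frame 3: TGG AAT GAC TCC GTC — no ATG→stop ORF.
Frame 2 has an ORF of 3 codons (positions 2–10) ≥ 2, so yes.

yes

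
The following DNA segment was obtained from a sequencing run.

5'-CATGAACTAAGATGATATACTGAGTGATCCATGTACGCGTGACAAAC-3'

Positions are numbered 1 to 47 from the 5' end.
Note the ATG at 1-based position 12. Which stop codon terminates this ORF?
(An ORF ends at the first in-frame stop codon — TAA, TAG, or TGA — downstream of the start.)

TGA

Codons from position 12: ATG (12–14), ATA (15–17), TAC (18–20), TGA (21–23).
The first in-frame stop codon is TGA.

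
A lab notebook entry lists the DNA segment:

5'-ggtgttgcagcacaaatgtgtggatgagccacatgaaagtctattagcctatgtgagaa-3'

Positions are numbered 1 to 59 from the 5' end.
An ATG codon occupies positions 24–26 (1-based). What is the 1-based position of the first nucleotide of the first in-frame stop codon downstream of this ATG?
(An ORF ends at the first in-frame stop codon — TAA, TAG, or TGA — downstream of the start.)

45

Codons from position 24: ATG (24–26), AGC (27–29), CAC (30–32), ATG (33–35), AAA (36–38), GTC (39–41), TAT (42–44), TAG (45–47).
TAG is a stop codon; it begins at position 45.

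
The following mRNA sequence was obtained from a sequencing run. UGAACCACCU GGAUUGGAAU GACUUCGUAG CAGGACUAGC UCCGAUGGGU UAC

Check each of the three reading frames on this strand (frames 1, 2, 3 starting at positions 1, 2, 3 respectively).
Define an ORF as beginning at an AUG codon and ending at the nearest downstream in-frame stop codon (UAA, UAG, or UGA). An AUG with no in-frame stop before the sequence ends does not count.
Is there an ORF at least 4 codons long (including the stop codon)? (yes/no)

yes

Frame 1: UGA ACC ACC UGG AUU GGA AUG ACU UCG UAG CAG GAC UAG CUC CGA UGG GUU — AUG at 19, stop UAG at 28 → 12 nt.
Frame 2: GAA CCA CCU GGA UUG GAA UGA CUU CGU AGC AGG ACU AGC UCC GAU GGG UUA — no AUG→stop ORF.
Frame 3: AAC CAC CUG GAU UGG AAU GAC UUC GUA GCA GGA CUA GCU CCG AUG GGU UAC — no AUG→stop ORF.
Frame 1 has an ORF of 4 codons (positions 19–30) ≥ 4, so yes.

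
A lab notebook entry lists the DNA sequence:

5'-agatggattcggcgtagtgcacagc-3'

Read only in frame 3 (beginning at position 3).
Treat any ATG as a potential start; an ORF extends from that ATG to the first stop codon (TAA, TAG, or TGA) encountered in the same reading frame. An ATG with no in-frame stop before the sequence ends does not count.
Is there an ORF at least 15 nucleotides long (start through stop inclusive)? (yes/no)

Frame 3: ATG GAT TCG GCG TAG TGC ACA — ATG at 3, stop TAG at 15 → 15 nt.
Frame 3 has an ORF of 15 nucleotides (positions 3–17) ≥ 15, so yes.

yes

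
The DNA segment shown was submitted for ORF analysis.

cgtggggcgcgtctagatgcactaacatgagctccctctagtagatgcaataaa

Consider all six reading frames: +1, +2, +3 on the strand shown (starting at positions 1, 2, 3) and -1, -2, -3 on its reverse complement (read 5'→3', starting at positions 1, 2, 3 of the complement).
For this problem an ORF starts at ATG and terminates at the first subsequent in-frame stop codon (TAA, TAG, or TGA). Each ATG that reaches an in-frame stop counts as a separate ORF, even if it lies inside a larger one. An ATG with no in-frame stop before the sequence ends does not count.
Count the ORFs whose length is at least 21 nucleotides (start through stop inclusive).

Reverse complement (5'→3'): TTTATTGCATCTACTAGAGGGAGCTCATGTTAGTGCATCTAGACGCGCCCCACG
Frame +1: CGT GGG GCG CGT CTA GAT GCA CTA ACA TGA GCT CCC TCT AGT AGA TGC AAT AAA — no ATG→stop ORF.
Frame +2: GTG GGG CGC GTC TAG ATG CAC TAA CAT GAG CTC CCT CTA GTA GAT GCA ATA — ATG at 17, stop TAA at 23 → 9 nt.
Frame +3: TGG GGC GCG TCT AGA TGC ACT AAC ATG AGC TCC CTC TAG TAG ATG CAA TAA — ATG at 27, stop TAG at 39 → 15 nt; ATG at 45, stop TAA at 51 → 9 nt.
Frame -1: TTT ATT GCA TCT ACT AGA GGG AGC TCA TGT TAG TGC ATC TAG ACG CGC CCC ACG — no ATG→stop ORF.
Frame -2: TTA TTG CAT CTA CTA GAG GGA GCT CAT GTT AGT GCA TCT AGA CGC GCC CCA — no ATG→stop ORF.
Frame -3: TAT TGC ATC TAC TAG AGG GAG CTC ATG TTA GTG CAT CTA GAC GCG CCC CAC — no ATG→stop ORF.
No ORF reaches 21 nucleotides. Count = 0.

0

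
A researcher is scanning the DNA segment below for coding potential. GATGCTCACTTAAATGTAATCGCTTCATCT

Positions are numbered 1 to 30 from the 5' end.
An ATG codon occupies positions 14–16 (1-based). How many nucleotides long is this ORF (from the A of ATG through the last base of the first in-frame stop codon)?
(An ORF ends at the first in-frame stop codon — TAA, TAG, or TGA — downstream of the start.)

Codons from position 14: ATG (14–16), TAA (17–19).
TAA is the first in-frame stop; ORF spans 14–19, 6 nucleotides.

6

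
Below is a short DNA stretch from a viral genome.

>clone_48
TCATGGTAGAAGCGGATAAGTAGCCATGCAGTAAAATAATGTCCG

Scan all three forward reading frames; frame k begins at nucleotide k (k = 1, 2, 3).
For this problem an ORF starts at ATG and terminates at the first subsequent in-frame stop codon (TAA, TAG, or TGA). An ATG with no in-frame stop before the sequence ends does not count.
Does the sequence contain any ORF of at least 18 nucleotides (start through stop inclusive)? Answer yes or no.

Frame 1: TCA TGG TAG AAG CGG ATA AGT AGC CAT GCA GTA AAA TAA TGT CCG — no ATG→stop ORF.
Frame 2: CAT GGT AGA AGC GGA TAA GTA GCC ATG CAG TAA AAT AAT GTC — ATG at 26, stop TAA at 32 → 9 nt.
Frame 3: ATG GTA GAA GCG GAT AAG TAG CCA TGC AGT AAA ATA ATG TCC — ATG at 3, stop TAG at 21 → 21 nt.
Frame 3 has an ORF of 21 nucleotides (positions 3–23) ≥ 18, so yes.

yes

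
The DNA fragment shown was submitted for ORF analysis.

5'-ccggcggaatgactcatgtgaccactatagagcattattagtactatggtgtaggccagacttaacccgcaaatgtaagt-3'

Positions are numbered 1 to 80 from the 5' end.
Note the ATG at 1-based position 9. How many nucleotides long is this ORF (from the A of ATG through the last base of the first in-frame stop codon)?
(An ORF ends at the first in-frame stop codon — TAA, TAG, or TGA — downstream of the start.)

Codons from position 9: ATG (9–11), ACT (12–14), CAT (15–17), GTG (18–20), ACC (21–23), ACT (24–26), ATA (27–29), GAG (30–32), CAT (33–35), TAT (36–38), TAG (39–41).
TAG is the first in-frame stop; ORF spans 9–41, 33 nucleotides.

33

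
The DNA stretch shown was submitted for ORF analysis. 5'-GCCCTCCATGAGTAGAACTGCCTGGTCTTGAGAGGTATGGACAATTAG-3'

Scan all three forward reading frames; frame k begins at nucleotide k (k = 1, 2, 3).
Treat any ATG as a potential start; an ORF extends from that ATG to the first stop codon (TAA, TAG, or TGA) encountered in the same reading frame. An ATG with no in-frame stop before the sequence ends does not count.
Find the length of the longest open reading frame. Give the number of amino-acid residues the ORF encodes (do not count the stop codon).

7

Frame 1: GCC CTC CAT GAG TAG AAC TGC CTG GTC TTG AGA GGT ATG GAC AAT TAG — ATG at 37, stop TAG at 46 → 12 nt.
Frame 2: CCC TCC ATG AGT AGA ACT GCC TGG TCT TGA GAG GTA TGG ACA ATT — ATG at 8, stop TGA at 29 → 24 nt.
Frame 3: CCT CCA TGA GTA GAA CTG CCT GGT CTT GAG AGG TAT GGA CAA TTA — no ATG→stop ORF.
Longest: frame 2, positions 8–31, 24 nt = 8 codons = 7 aa. → 7 amino acids.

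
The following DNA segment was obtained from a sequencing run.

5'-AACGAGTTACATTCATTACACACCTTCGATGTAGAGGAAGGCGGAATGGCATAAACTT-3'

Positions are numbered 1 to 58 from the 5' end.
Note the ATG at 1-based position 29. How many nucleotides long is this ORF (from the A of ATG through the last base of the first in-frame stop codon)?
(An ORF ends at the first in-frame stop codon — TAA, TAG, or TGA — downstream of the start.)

6

Codons from position 29: ATG (29–31), TAG (32–34).
TAG is the first in-frame stop; ORF spans 29–34, 6 nucleotides.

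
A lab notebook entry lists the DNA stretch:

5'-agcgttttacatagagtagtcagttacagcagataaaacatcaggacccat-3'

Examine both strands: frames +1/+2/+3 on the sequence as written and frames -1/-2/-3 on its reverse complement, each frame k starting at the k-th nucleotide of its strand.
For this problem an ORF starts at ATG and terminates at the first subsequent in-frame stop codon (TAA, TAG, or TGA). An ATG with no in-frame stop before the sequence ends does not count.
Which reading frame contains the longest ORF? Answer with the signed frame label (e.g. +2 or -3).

-1

Reverse complement (5'→3'): ATGGGTCCTGATGTTTTATCTGCTGTAACTGACTACTCTATGTAAAACGCT
Frame +1: AGC GTT TTA CAT AGA GTA GTC AGT TAC AGC AGA TAA AAC ATC AGG ACC CAT — no ATG→stop ORF.
Frame +2: GCG TTT TAC ATA GAG TAG TCA GTT ACA GCA GAT AAA ACA TCA GGA CCC — no ATG→stop ORF.
Frame +3: CGT TTT ACA TAG AGT AGT CAG TTA CAG CAG ATA AAA CAT CAG GAC CCA — no ATG→stop ORF.
Frame -1: ATG GGT CCT GAT GTT TTA TCT GCT GTA ACT GAC TAC TCT ATG TAA AAC GCT — ATG at 1, stop TAA at 43 → 45 nt; ATG at 40, stop TAA at 43 → 6 nt.
Frame -2: TGG GTC CTG ATG TTT TAT CTG CTG TAA CTG ACT ACT CTA TGT AAA ACG — ATG at 11, stop TAA at 26 → 18 nt.
Frame -3: GGG TCC TGA TGT TTT ATC TGC TGT AAC TGA CTA CTC TAT GTA AAA CGC — no ATG→stop ORF.
Longest ORF is 45 nt in frame -1 (positions 1–45).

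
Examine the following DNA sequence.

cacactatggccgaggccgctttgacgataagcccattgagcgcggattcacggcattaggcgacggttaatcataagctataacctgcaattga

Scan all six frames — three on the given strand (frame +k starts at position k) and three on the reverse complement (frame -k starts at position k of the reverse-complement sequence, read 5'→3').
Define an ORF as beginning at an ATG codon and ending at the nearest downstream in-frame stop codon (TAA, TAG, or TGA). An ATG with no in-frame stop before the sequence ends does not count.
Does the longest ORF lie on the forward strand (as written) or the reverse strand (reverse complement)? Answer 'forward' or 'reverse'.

forward

Reverse complement (5'→3'): TCAATTGCAGGTTATAGCTTATGATTAACCGTCGCCTAATGCCGTGAATCCGCGCTCAATGGGCTTATCGTCAAAGCGGCCTCGGCCATAGTGTG
Frame +1: CAC ACT ATG GCC GAG GCC GCT TTG ACG ATA AGC CCA TTG AGC GCG GAT TCA CGG CAT TAG GCG ACG GTT AAT CAT AAG CTA TAA CCT GCA ATT — ATG at 7, stop TAG at 58 → 54 nt.
Frame +2: ACA CTA TGG CCG AGG CCG CTT TGA CGA TAA GCC CAT TGA GCG CGG ATT CAC GGC ATT AGG CGA CGG TTA ATC ATA AGC TAT AAC CTG CAA TTG — no ATG→stop ORF.
Frame +3: CAC TAT GGC CGA GGC CGC TTT GAC GAT AAG CCC ATT GAG CGC GGA TTC ACG GCA TTA GGC GAC GGT TAA TCA TAA GCT ATA ACC TGC AAT TGA — no ATG→stop ORF.
Frame -1: TCA ATT GCA GGT TAT AGC TTA TGA TTA ACC GTC GCC TAA TGC CGT GAA TCC GCG CTC AAT GGG CTT ATC GTC AAA GCG GCC TCG GCC ATA GTG — no ATG→stop ORF.
Frame -2: CAA TTG CAG GTT ATA GCT TAT GAT TAA CCG TCG CCT AAT GCC GTG AAT CCG CGC TCA ATG GGC TTA TCG TCA AAG CGG CCT CGG CCA TAG TGT — ATG at 59, stop TAG at 89 → 33 nt.
Frame -3: AAT TGC AGG TTA TAG CTT ATG ATT AAC CGT CGC CTA ATG CCG TGA ATC CGC GCT CAA TGG GCT TAT CGT CAA AGC GGC CTC GGC CAT AGT GTG — ATG at 21, stop TGA at 45 → 27 nt; ATG at 39, stop TGA at 45 → 9 nt.
Forward-strand max 54 nt; reverse-strand max 33 nt. The forward strand has the longer ORF.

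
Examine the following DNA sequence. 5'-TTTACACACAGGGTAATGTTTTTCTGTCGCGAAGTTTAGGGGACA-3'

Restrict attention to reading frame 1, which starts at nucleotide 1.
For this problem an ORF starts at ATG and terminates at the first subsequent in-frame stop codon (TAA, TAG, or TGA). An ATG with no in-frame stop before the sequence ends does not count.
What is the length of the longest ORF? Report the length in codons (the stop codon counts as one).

Frame 1: TTT ACA CAC AGG GTA ATG TTT TTC TGT CGC GAA GTT TAG GGG ACA — ATG at 16, stop TAG at 37 → 24 nt.
Longest: frame 1, positions 16–39, 24 nt = 8 codons = 7 aa. → 8 codons.

8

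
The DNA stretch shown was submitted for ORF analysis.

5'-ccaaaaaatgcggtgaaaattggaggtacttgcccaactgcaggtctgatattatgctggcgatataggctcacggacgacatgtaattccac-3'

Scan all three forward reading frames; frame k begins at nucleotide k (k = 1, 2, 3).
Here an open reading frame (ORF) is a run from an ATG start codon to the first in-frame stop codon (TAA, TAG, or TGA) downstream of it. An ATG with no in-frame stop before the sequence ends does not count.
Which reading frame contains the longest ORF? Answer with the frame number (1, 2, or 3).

Frame 1: CCA AAA AAT GCG GTG AAA ATT GGA GGT ACT TGC CCA ACT GCA GGT CTG ATA TTA TGC TGG CGA TAT AGG CTC ACG GAC GAC ATG TAA TTC CAC — ATG at 82, stop TAA at 85 → 6 nt.
Frame 2: CAA AAA ATG CGG TGA AAA TTG GAG GTA CTT GCC CAA CTG CAG GTC TGA TAT TAT GCT GGC GAT ATA GGC TCA CGG ACG ACA TGT AAT TCC — ATG at 8, stop TGA at 14 → 9 nt.
Frame 3: AAA AAA TGC GGT GAA AAT TGG AGG TAC TTG CCC AAC TGC AGG TCT GAT ATT ATG CTG GCG ATA TAG GCT CAC GGA CGA CAT GTA ATT CCA — ATG at 54, stop TAG at 66 → 15 nt.
Longest ORF is 15 nt in frame 3 (positions 54–68).

3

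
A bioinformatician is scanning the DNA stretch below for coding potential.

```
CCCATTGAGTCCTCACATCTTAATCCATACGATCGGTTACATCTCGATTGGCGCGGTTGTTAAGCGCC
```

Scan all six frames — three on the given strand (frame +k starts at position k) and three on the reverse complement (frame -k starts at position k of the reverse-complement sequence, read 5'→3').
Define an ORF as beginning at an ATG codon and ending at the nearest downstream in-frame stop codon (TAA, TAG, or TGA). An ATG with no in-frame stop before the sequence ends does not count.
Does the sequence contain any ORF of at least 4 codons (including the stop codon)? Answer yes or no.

no

Reverse complement (5'→3'): GGCGCTTAACAACCGCGCCAATCGAGATGTAACCGATCGTATGGATTAAGATGTGAGGACTCAATGGG
Frame +1: CCC ATT GAG TCC TCA CAT CTT AAT CCA TAC GAT CGG TTA CAT CTC GAT TGG CGC GGT TGT TAA GCG — no ATG→stop ORF.
Frame +2: CCA TTG AGT CCT CAC ATC TTA ATC CAT ACG ATC GGT TAC ATC TCG ATT GGC GCG GTT GTT AAG CGC — no ATG→stop ORF.
Frame +3: CAT TGA GTC CTC ACA TCT TAA TCC ATA CGA TCG GTT ACA TCT CGA TTG GCG CGG TTG TTA AGC GCC — no ATG→stop ORF.
Frame -1: GGC GCT TAA CAA CCG CGC CAA TCG AGA TGT AAC CGA TCG TAT GGA TTA AGA TGT GAG GAC TCA ATG — no ATG→stop ORF.
Frame -2: GCG CTT AAC AAC CGC GCC AAT CGA GAT GTA ACC GAT CGT ATG GAT TAA GAT GTG AGG ACT CAA TGG — ATG at 41, stop TAA at 47 → 9 nt.
Frame -3: CGC TTA ACA ACC GCG CCA ATC GAG ATG TAA CCG ATC GTA TGG ATT AAG ATG TGA GGA CTC AAT GGG — ATG at 27, stop TAA at 30 → 6 nt; ATG at 51, stop TGA at 54 → 6 nt.
Largest ORF found is 3 codons < 4, so no.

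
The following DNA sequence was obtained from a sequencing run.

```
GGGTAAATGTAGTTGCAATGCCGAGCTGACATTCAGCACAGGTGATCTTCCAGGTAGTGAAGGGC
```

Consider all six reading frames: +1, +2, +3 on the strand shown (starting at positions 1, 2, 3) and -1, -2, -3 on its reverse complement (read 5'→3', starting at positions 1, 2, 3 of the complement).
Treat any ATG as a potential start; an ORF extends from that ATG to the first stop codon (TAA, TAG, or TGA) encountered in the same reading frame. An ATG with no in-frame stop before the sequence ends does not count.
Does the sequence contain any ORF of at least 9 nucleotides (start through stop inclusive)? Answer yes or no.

yes

Reverse complement (5'→3'): GCCCTTCACTACCTGGAAGATCACCTGTGCTGAATGTCAGCTCGGCATTGCAACTACATTTACCC
Frame +1: GGG TAA ATG TAG TTG CAA TGC CGA GCT GAC ATT CAG CAC AGG TGA TCT TCC AGG TAG TGA AGG — ATG at 7, stop TAG at 10 → 6 nt.
Frame +2: GGT AAA TGT AGT TGC AAT GCC GAG CTG ACA TTC AGC ACA GGT GAT CTT CCA GGT AGT GAA GGG — no ATG→stop ORF.
Frame +3: GTA AAT GTA GTT GCA ATG CCG AGC TGA CAT TCA GCA CAG GTG ATC TTC CAG GTA GTG AAG GGC — ATG at 18, stop TGA at 27 → 12 nt.
Frame -1: GCC CTT CAC TAC CTG GAA GAT CAC CTG TGC TGA ATG TCA GCT CGG CAT TGC AAC TAC ATT TAC — no ATG→stop ORF.
Frame -2: CCC TTC ACT ACC TGG AAG ATC ACC TGT GCT GAA TGT CAG CTC GGC ATT GCA ACT ACA TTT ACC — no ATG→stop ORF.
Frame -3: CCT TCA CTA CCT GGA AGA TCA CCT GTG CTG AAT GTC AGC TCG GCA TTG CAA CTA CAT TTA CCC — no ATG→stop ORF.
Frame +3 has an ORF of 12 nucleotides (positions 18–29) ≥ 9, so yes.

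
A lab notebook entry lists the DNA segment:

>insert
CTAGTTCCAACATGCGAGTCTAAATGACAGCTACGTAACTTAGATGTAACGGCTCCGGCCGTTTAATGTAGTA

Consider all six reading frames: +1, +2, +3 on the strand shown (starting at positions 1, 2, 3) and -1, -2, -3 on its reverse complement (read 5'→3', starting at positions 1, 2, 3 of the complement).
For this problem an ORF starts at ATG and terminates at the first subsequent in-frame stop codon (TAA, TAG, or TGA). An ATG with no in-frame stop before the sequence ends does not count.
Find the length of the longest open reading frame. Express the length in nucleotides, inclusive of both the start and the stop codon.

Reverse complement (5'→3'): TACTACATTAAACGGCCGGAGCCGTTACATCTAAGTTACGTAGCTGTCATTTAGACTCGCATGTTGGAACTAG
Frame +1: CTA GTT CCA ACA TGC GAG TCT AAA TGA CAG CTA CGT AAC TTA GAT GTA ACG GCT CCG GCC GTT TAA TGT AGT — no ATG→stop ORF.
Frame +2: TAG TTC CAA CAT GCG AGT CTA AAT GAC AGC TAC GTA ACT TAG ATG TAA CGG CTC CGG CCG TTT AAT GTA GTA — ATG at 44, stop TAA at 47 → 6 nt.
Frame +3: AGT TCC AAC ATG CGA GTC TAA ATG ACA GCT ACG TAA CTT AGA TGT AAC GGC TCC GGC CGT TTA ATG TAG — ATG at 12, stop TAA at 21 → 12 nt; ATG at 24, stop TAA at 36 → 15 nt; ATG at 66, stop TAG at 69 → 6 nt.
Frame -1: TAC TAC ATT AAA CGG CCG GAG CCG TTA CAT CTA AGT TAC GTA GCT GTC ATT TAG ACT CGC ATG TTG GAA CTA — no ATG→stop ORF.
Frame -2: ACT ACA TTA AAC GGC CGG AGC CGT TAC ATC TAA GTT ACG TAG CTG TCA TTT AGA CTC GCA TGT TGG AAC TAG — no ATG→stop ORF.
Frame -3: CTA CAT TAA ACG GCC GGA GCC GTT ACA TCT AAG TTA CGT AGC TGT CAT TTA GAC TCG CAT GTT GGA ACT — no ATG→stop ORF.
Longest: frame +3, positions 24–38, 15 nt = 5 codons = 4 aa. → 15 nucleotides.

15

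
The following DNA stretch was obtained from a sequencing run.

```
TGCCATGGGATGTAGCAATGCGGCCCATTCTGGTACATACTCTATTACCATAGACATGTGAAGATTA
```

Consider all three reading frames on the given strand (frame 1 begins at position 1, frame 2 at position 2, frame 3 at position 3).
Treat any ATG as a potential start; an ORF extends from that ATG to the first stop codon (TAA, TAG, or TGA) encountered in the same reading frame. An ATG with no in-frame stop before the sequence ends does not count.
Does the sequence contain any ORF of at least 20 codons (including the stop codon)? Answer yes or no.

no

Frame 1: TGC CAT GGG ATG TAG CAA TGC GGC CCA TTC TGG TAC ATA CTC TAT TAC CAT AGA CAT GTG AAG ATT — ATG at 10, stop TAG at 13 → 6 nt.
Frame 2: GCC ATG GGA TGT AGC AAT GCG GCC CAT TCT GGT ACA TAC TCT ATT ACC ATA GAC ATG TGA AGA TTA — ATG at 5, stop TGA at 59 → 57 nt; ATG at 56, stop TGA at 59 → 6 nt.
Frame 3: CCA TGG GAT GTA GCA ATG CGG CCC ATT CTG GTA CAT ACT CTA TTA CCA TAG ACA TGT GAA GAT — ATG at 18, stop TAG at 51 → 36 nt.
Largest ORF found is 19 codons < 20, so no.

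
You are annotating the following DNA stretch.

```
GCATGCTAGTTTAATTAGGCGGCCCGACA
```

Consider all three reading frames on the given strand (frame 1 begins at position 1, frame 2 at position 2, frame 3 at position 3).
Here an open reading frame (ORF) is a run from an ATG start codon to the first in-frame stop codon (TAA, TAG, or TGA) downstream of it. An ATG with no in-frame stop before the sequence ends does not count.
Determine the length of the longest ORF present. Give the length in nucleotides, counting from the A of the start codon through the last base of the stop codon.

Frame 1: GCA TGC TAG TTT AAT TAG GCG GCC CGA — no ATG→stop ORF.
Frame 2: CAT GCT AGT TTA ATT AGG CGG CCC GAC — no ATG→stop ORF.
Frame 3: ATG CTA GTT TAA TTA GGC GGC CCG ACA — ATG at 3, stop TAA at 12 → 12 nt.
Longest: frame 3, positions 3–14, 12 nt = 4 codons = 3 aa. → 12 nucleotides.

12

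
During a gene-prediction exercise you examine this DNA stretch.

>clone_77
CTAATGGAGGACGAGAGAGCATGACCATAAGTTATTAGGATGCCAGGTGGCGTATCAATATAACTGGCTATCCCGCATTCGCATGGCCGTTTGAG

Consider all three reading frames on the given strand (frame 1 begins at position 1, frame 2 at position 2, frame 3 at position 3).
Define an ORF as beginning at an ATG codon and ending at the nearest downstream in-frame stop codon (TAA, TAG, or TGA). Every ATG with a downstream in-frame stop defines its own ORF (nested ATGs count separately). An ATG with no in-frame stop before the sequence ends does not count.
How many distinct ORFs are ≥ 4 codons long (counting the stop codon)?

4

Frame 1: CTA ATG GAG GAC GAG AGA GCA TGA CCA TAA GTT ATT AGG ATG CCA GGT GGC GTA TCA ATA TAA CTG GCT ATC CCG CAT TCG CAT GGC CGT TTG — ATG at 4, stop TGA at 22 → 21 nt; ATG at 40, stop TAA at 61 → 24 nt.
Frame 2: TAA TGG AGG ACG AGA GAG CAT GAC CAT AAG TTA TTA GGA TGC CAG GTG GCG TAT CAA TAT AAC TGG CTA TCC CGC ATT CGC ATG GCC GTT TGA — ATG at 83, stop TGA at 92 → 12 nt.
Frame 3: AAT GGA GGA CGA GAG AGC ATG ACC ATA AGT TAT TAG GAT GCC AGG TGG CGT ATC AAT ATA ACT GGC TAT CCC GCA TTC GCA TGG CCG TTT GAG — ATG at 21, stop TAG at 36 → 18 nt.
ORFs ≥ 4 codons: frame 1 4–24 (7 codons), frame 1 40–63 (8 codons), frame 2 83–94 (4 codons), frame 3 21–38 (6 codons). Count = 4.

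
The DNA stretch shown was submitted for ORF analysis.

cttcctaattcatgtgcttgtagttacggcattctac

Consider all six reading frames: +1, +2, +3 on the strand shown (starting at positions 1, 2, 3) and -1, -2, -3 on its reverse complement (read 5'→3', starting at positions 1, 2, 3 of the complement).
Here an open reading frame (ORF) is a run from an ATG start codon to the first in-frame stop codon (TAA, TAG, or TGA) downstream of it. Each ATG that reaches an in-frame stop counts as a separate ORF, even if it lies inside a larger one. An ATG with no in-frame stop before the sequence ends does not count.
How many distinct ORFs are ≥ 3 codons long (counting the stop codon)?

Reverse complement (5'→3'): GTAGAATGCCGTAACTACAAGCACATGAATTAGGAAG
Frame +1: CTT CCT AAT TCA TGT GCT TGT AGT TAC GGC ATT CTA — no ATG→stop ORF.
Frame +2: TTC CTA ATT CAT GTG CTT GTA GTT ACG GCA TTC TAC — no ATG→stop ORF.
Frame +3: TCC TAA TTC ATG TGC TTG TAG TTA CGG CAT TCT — ATG at 12, stop TAG at 21 → 12 nt.
Frame -1: GTA GAA TGC CGT AAC TAC AAG CAC ATG AAT TAG GAA — ATG at 25, stop TAG at 31 → 9 nt.
Frame -2: TAG AAT GCC GTA ACT ACA AGC ACA TGA ATT AGG AAG — no ATG→stop ORF.
Frame -3: AGA ATG CCG TAA CTA CAA GCA CAT GAA TTA GGA — ATG at 6, stop TAA at 12 → 9 nt.
ORFs ≥ 3 codons: frame +3 12–23 (4 codons), frame -1 25–33 (3 codons), frame -3 6–14 (3 codons). Count = 3.

3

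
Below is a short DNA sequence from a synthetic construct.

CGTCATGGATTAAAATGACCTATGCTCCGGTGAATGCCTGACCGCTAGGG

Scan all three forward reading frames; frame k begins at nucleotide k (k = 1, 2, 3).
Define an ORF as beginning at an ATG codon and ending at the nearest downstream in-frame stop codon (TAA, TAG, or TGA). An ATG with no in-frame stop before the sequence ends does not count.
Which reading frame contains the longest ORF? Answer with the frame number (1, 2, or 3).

3

Frame 1: CGT CAT GGA TTA AAA TGA CCT ATG CTC CGG TGA ATG CCT GAC CGC TAG — ATG at 22, stop TGA at 31 → 12 nt; ATG at 34, stop TAG at 46 → 15 nt.
Frame 2: GTC ATG GAT TAA AAT GAC CTA TGC TCC GGT GAA TGC CTG ACC GCT AGG — ATG at 5, stop TAA at 11 → 9 nt.
Frame 3: TCA TGG ATT AAA ATG ACC TAT GCT CCG GTG AAT GCC TGA CCG CTA GGG — ATG at 15, stop TGA at 39 → 27 nt.
Longest ORF is 27 nt in frame 3 (positions 15–41).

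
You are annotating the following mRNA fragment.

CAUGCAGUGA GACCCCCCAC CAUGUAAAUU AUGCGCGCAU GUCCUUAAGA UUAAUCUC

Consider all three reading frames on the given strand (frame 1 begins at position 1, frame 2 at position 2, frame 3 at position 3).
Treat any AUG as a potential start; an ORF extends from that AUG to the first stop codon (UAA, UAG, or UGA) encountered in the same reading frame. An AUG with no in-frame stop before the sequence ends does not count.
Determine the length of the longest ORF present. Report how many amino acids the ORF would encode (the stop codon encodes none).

Frame 1: CAU GCA GUG AGA CCC CCC ACC AUG UAA AUU AUG CGC GCA UGU CCU UAA GAU UAA UCU — AUG at 22, stop UAA at 25 → 6 nt; AUG at 31, stop UAA at 46 → 18 nt.
Frame 2: AUG CAG UGA GAC CCC CCA CCA UGU AAA UUA UGC GCG CAU GUC CUU AAG AUU AAU CUC — AUG at 2, stop UGA at 8 → 9 nt.
Frame 3: UGC AGU GAG ACC CCC CAC CAU GUA AAU UAU GCG CGC AUG UCC UUA AGA UUA AUC — no AUG→stop ORF.
Longest: frame 1, positions 31–48, 18 nt = 6 codons = 5 aa. → 5 amino acids.

5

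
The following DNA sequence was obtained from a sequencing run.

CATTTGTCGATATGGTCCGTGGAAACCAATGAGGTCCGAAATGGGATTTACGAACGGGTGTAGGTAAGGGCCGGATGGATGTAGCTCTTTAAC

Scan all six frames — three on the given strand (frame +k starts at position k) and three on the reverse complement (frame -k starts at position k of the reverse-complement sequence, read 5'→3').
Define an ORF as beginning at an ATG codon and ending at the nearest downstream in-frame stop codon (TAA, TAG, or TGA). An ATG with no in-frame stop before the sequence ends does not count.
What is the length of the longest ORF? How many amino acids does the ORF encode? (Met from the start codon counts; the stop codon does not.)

Reverse complement (5'→3'): GTTAAAGAGCTACATCCATCCGGCCCTTACCTACACCCGTTCGTAAATCCCATTTCGGACCTCATTGGTTTCCACGGACCATATCGACAAATG
Frame +1: CAT TTG TCG ATA TGG TCC GTG GAA ACC AAT GAG GTC CGA AAT GGG ATT TAC GAA CGG GTG TAG GTA AGG GCC GGA TGG ATG TAG CTC TTT AAC — ATG at 79, stop TAG at 82 → 6 nt.
Frame +2: ATT TGT CGA TAT GGT CCG TGG AAA CCA ATG AGG TCC GAA ATG GGA TTT ACG AAC GGG TGT AGG TAA GGG CCG GAT GGA TGT AGC TCT TTA — ATG at 29, stop TAA at 65 → 39 nt; ATG at 41, stop TAA at 65 → 27 nt.
Frame +3: TTT GTC GAT ATG GTC CGT GGA AAC CAA TGA GGT CCG AAA TGG GAT TTA CGA ACG GGT GTA GGT AAG GGC CGG ATG GAT GTA GCT CTT TAA — ATG at 12, stop TGA at 30 → 21 nt; ATG at 75, stop TAA at 90 → 18 nt.
Frame -1: GTT AAA GAG CTA CAT CCA TCC GGC CCT TAC CTA CAC CCG TTC GTA AAT CCC ATT TCG GAC CTC ATT GGT TTC CAC GGA CCA TAT CGA CAA ATG — no ATG→stop ORF.
Frame -2: TTA AAG AGC TAC ATC CAT CCG GCC CTT ACC TAC ACC CGT TCG TAA ATC CCA TTT CGG ACC TCA TTG GTT TCC ACG GAC CAT ATC GAC AAA — no ATG→stop ORF.
Frame -3: TAA AGA GCT ACA TCC ATC CGG CCC TTA CCT ACA CCC GTT CGT AAA TCC CAT TTC GGA CCT CAT TGG TTT CCA CGG ACC ATA TCG ACA AAT — no ATG→stop ORF.
Longest: frame +2, positions 29–67, 39 nt = 13 codons = 12 aa. → 12 amino acids.

12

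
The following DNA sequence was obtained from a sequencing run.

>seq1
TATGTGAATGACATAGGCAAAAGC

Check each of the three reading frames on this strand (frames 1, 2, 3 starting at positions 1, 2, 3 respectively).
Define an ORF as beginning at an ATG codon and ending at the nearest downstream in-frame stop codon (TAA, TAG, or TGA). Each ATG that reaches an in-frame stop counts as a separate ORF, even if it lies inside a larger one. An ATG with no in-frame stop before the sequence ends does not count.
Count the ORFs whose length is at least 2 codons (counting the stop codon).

2

Frame 1: TAT GTG AAT GAC ATA GGC AAA AGC — no ATG→stop ORF.
Frame 2: ATG TGA ATG ACA TAG GCA AAA — ATG at 2, stop TGA at 5 → 6 nt; ATG at 8, stop TAG at 14 → 9 nt.
Frame 3: TGT GAA TGA CAT AGG CAA AAG — no ATG→stop ORF.
ORFs ≥ 2 codons: frame 2 2–7 (2 codons), frame 2 8–16 (3 codons). Count = 2.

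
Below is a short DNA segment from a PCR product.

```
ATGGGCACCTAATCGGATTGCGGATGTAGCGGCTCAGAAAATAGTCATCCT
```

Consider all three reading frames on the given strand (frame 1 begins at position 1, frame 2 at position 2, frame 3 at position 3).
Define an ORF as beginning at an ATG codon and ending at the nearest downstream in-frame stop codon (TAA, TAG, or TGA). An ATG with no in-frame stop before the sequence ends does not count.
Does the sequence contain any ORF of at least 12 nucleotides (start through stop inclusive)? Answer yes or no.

Frame 1: ATG GGC ACC TAA TCG GAT TGC GGA TGT AGC GGC TCA GAA AAT AGT CAT CCT — ATG at 1, stop TAA at 10 → 12 nt.
Frame 2: TGG GCA CCT AAT CGG ATT GCG GAT GTA GCG GCT CAG AAA ATA GTC ATC — no ATG→stop ORF.
Frame 3: GGG CAC CTA ATC GGA TTG CGG ATG TAG CGG CTC AGA AAA TAG TCA TCC — ATG at 24, stop TAG at 27 → 6 nt.
Frame 1 has an ORF of 12 nucleotides (positions 1–12) ≥ 12, so yes.

yes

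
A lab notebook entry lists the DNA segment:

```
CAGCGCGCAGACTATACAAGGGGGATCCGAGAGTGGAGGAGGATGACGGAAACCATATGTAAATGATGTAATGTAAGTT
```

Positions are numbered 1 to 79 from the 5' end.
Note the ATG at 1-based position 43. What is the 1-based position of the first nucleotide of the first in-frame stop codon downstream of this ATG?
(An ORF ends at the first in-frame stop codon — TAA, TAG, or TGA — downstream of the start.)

64

Codons from position 43: ATG (43–45), ACG (46–48), GAA (49–51), ACC (52–54), ATA (55–57), TGT (58–60), AAA (61–63), TGA (64–66).
TGA is a stop codon; it begins at position 64.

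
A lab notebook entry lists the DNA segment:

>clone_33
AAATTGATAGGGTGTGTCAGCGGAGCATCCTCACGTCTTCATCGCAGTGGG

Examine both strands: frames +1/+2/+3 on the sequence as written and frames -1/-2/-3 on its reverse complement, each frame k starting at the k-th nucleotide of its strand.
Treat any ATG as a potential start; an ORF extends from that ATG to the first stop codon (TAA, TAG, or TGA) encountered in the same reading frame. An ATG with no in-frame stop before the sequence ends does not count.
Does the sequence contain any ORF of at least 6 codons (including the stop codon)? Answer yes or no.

no

Reverse complement (5'→3'): CCCACTGCGATGAAGACGTGAGGATGCTCCGCTGACACACCCTATCAATTT
Frame +1: AAA TTG ATA GGG TGT GTC AGC GGA GCA TCC TCA CGT CTT CAT CGC AGT GGG — no ATG→stop ORF.
Frame +2: AAT TGA TAG GGT GTG TCA GCG GAG CAT CCT CAC GTC TTC ATC GCA GTG — no ATG→stop ORF.
Frame +3: ATT GAT AGG GTG TGT CAG CGG AGC ATC CTC ACG TCT TCA TCG CAG TGG — no ATG→stop ORF.
Frame -1: CCC ACT GCG ATG AAG ACG TGA GGA TGC TCC GCT GAC ACA CCC TAT CAA TTT — ATG at 10, stop TGA at 19 → 12 nt.
Frame -2: CCA CTG CGA TGA AGA CGT GAG GAT GCT CCG CTG ACA CAC CCT ATC AAT — no ATG→stop ORF.
Frame -3: CAC TGC GAT GAA GAC GTG AGG ATG CTC CGC TGA CAC ACC CTA TCA ATT — ATG at 24, stop TGA at 33 → 12 nt.
Largest ORF found is 4 codons < 6, so no.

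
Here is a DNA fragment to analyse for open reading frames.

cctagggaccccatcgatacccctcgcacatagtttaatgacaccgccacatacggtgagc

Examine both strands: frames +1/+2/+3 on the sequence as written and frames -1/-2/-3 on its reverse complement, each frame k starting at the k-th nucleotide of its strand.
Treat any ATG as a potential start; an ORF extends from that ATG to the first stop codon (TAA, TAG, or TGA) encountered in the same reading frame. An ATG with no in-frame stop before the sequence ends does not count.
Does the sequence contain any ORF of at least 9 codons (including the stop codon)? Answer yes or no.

yes

Reverse complement (5'→3'): GCTCACCGTATGTGGCGGTGTCATTAAACTATGTGCGAGGGGTATCGATGGGGTCCCTAGG
Frame +1: CCT AGG GAC CCC ATC GAT ACC CCT CGC ACA TAG TTT AAT GAC ACC GCC ACA TAC GGT GAG — no ATG→stop ORF.
Frame +2: CTA GGG ACC CCA TCG ATA CCC CTC GCA CAT AGT TTA ATG ACA CCG CCA CAT ACG GTG AGC — no ATG→stop ORF.
Frame +3: TAG GGA CCC CAT CGA TAC CCC TCG CAC ATA GTT TAA TGA CAC CGC CAC ATA CGG TGA — no ATG→stop ORF.
Frame -1: GCT CAC CGT ATG TGG CGG TGT CAT TAA ACT ATG TGC GAG GGG TAT CGA TGG GGT CCC TAG — ATG at 10, stop TAA at 25 → 18 nt; ATG at 31, stop TAG at 58 → 30 nt.
Frame -2: CTC ACC GTA TGT GGC GGT GTC ATT AAA CTA TGT GCG AGG GGT ATC GAT GGG GTC CCT AGG — no ATG→stop ORF.
Frame -3: TCA CCG TAT GTG GCG GTG TCA TTA AAC TAT GTG CGA GGG GTA TCG ATG GGG TCC CTA — no ATG→stop ORF.
Frame -1 has an ORF of 10 codons (positions 31–60) ≥ 9, so yes.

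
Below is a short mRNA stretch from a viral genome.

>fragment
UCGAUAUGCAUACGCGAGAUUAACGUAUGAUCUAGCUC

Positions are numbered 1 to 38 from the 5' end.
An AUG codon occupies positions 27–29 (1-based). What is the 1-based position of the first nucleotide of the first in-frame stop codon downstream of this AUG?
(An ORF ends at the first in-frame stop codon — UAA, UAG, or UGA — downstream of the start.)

Codons from position 27: AUG (27–29), AUC (30–32), UAG (33–35).
UAG is a stop codon; it begins at position 33.

33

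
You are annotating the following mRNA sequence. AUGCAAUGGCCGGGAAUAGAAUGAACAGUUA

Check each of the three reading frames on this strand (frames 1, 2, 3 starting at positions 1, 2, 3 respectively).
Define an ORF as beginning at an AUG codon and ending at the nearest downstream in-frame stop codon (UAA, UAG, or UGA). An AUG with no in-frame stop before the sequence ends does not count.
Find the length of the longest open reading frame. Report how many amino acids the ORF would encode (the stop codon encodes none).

7

Frame 1: AUG CAA UGG CCG GGA AUA GAA UGA ACA GUU — AUG at 1, stop UGA at 22 → 24 nt.
Frame 2: UGC AAU GGC CGG GAA UAG AAU GAA CAG UUA — no AUG→stop ORF.
Frame 3: GCA AUG GCC GGG AAU AGA AUG AAC AGU — no AUG→stop ORF.
Longest: frame 1, positions 1–24, 24 nt = 8 codons = 7 aa. → 7 amino acids.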